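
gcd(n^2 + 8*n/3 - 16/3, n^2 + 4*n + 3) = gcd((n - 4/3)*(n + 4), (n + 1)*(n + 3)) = 1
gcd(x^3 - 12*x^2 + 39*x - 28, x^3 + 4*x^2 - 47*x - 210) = x - 7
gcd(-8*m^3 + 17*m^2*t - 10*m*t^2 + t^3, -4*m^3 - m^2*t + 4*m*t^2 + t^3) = -m + t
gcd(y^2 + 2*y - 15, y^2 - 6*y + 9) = y - 3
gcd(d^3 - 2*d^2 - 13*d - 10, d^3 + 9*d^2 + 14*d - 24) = 1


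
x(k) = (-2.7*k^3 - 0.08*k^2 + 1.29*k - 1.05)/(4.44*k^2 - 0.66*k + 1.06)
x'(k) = (0.66 - 8.88*k)*(-2.7*k^3 - 0.08*k^2 + 1.29*k - 1.05)/(4.44*k^2 - 0.66*k + 1.06)^2 + (-8.1*k^2 - 0.16*k + 1.29)/(4.44*k^2 - 0.66*k + 1.06)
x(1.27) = -0.69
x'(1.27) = -0.63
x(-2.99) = 1.56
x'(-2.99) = -0.66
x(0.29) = -0.60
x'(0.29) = 1.38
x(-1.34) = 0.36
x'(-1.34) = -0.86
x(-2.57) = 1.28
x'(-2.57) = -0.68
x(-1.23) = 0.26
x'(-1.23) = -0.90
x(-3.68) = 2.01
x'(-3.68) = -0.64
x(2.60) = -1.56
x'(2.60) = -0.65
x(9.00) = -5.54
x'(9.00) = -0.61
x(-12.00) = 7.15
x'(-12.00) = -0.61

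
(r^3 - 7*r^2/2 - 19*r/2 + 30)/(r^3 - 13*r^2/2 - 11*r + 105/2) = (r - 4)/(r - 7)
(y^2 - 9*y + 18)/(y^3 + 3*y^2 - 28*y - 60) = (y^2 - 9*y + 18)/(y^3 + 3*y^2 - 28*y - 60)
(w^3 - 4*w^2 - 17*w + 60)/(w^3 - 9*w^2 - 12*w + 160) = (w - 3)/(w - 8)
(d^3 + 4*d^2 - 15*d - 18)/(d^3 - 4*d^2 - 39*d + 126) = (d + 1)/(d - 7)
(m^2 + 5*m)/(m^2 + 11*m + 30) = m/(m + 6)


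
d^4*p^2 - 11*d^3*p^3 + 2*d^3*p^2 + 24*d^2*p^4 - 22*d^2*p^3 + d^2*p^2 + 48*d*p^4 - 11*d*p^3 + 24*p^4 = (d - 8*p)*(d - 3*p)*(d*p + p)^2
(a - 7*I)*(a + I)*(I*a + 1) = I*a^3 + 7*a^2 + I*a + 7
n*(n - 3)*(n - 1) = n^3 - 4*n^2 + 3*n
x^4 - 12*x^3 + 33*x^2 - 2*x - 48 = (x - 8)*(x - 3)*(x - 2)*(x + 1)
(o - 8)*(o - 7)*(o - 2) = o^3 - 17*o^2 + 86*o - 112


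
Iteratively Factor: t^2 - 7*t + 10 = (t - 5)*(t - 2)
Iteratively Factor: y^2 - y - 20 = (y - 5)*(y + 4)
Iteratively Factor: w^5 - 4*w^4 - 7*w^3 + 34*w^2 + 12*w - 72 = (w + 2)*(w^4 - 6*w^3 + 5*w^2 + 24*w - 36) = (w - 2)*(w + 2)*(w^3 - 4*w^2 - 3*w + 18) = (w - 2)*(w + 2)^2*(w^2 - 6*w + 9) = (w - 3)*(w - 2)*(w + 2)^2*(w - 3)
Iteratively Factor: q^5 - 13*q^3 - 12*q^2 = (q + 3)*(q^4 - 3*q^3 - 4*q^2) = q*(q + 3)*(q^3 - 3*q^2 - 4*q) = q*(q + 1)*(q + 3)*(q^2 - 4*q) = q*(q - 4)*(q + 1)*(q + 3)*(q)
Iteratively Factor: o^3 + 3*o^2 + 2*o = (o)*(o^2 + 3*o + 2) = o*(o + 1)*(o + 2)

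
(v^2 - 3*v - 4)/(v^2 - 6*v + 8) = (v + 1)/(v - 2)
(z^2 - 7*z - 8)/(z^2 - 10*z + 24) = (z^2 - 7*z - 8)/(z^2 - 10*z + 24)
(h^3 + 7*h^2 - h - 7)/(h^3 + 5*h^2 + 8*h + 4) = (h^2 + 6*h - 7)/(h^2 + 4*h + 4)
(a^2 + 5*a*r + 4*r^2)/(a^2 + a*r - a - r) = (a + 4*r)/(a - 1)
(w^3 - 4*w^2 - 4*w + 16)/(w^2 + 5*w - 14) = (w^2 - 2*w - 8)/(w + 7)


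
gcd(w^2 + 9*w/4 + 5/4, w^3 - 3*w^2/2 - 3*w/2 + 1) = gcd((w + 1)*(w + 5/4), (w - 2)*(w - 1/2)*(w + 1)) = w + 1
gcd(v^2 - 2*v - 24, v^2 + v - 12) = v + 4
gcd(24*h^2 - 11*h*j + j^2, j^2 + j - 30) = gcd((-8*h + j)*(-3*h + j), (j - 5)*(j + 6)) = 1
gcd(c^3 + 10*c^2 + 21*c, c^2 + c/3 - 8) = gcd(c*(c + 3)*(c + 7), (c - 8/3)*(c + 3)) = c + 3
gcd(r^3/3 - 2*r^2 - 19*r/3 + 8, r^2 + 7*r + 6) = 1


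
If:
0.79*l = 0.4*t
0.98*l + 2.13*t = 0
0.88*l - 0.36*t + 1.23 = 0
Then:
No Solution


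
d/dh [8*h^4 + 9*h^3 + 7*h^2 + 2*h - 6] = 32*h^3 + 27*h^2 + 14*h + 2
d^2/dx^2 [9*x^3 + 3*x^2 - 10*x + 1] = 54*x + 6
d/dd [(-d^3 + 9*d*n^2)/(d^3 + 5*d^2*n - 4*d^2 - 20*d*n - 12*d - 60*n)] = (-d*(d^2 - 9*n^2)*(-3*d^2 - 10*d*n + 8*d + 20*n + 12) + 3*(d^2 - 3*n^2)*(-d^3 - 5*d^2*n + 4*d^2 + 20*d*n + 12*d + 60*n))/(-d^3 - 5*d^2*n + 4*d^2 + 20*d*n + 12*d + 60*n)^2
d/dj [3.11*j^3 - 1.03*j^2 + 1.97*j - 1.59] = 9.33*j^2 - 2.06*j + 1.97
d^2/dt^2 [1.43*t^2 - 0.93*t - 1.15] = 2.86000000000000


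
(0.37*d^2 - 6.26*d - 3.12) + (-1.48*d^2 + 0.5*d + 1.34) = -1.11*d^2 - 5.76*d - 1.78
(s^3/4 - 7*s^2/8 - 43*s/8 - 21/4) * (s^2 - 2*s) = s^5/4 - 11*s^4/8 - 29*s^3/8 + 11*s^2/2 + 21*s/2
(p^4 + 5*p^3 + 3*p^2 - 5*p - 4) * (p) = p^5 + 5*p^4 + 3*p^3 - 5*p^2 - 4*p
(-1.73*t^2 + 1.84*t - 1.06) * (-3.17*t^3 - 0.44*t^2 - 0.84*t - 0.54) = 5.4841*t^5 - 5.0716*t^4 + 4.0038*t^3 - 0.145*t^2 - 0.1032*t + 0.5724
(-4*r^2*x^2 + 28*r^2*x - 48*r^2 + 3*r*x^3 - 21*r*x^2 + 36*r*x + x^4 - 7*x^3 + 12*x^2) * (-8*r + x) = 32*r^3*x^2 - 224*r^3*x + 384*r^3 - 28*r^2*x^3 + 196*r^2*x^2 - 336*r^2*x - 5*r*x^4 + 35*r*x^3 - 60*r*x^2 + x^5 - 7*x^4 + 12*x^3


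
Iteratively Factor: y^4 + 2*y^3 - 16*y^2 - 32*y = (y + 4)*(y^3 - 2*y^2 - 8*y) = y*(y + 4)*(y^2 - 2*y - 8) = y*(y - 4)*(y + 4)*(y + 2)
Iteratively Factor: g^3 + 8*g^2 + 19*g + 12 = (g + 4)*(g^2 + 4*g + 3) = (g + 1)*(g + 4)*(g + 3)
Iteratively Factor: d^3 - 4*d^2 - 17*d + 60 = (d + 4)*(d^2 - 8*d + 15) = (d - 3)*(d + 4)*(d - 5)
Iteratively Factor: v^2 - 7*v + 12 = (v - 4)*(v - 3)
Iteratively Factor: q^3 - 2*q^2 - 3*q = (q)*(q^2 - 2*q - 3) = q*(q - 3)*(q + 1)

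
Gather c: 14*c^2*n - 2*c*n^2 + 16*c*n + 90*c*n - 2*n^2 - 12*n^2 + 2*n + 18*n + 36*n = 14*c^2*n + c*(-2*n^2 + 106*n) - 14*n^2 + 56*n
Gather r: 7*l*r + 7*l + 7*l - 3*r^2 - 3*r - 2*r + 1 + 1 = 14*l - 3*r^2 + r*(7*l - 5) + 2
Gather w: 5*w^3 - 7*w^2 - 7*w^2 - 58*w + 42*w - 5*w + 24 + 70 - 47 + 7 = 5*w^3 - 14*w^2 - 21*w + 54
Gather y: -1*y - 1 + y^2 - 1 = y^2 - y - 2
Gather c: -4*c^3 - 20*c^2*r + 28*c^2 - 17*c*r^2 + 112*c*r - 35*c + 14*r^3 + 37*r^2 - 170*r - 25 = -4*c^3 + c^2*(28 - 20*r) + c*(-17*r^2 + 112*r - 35) + 14*r^3 + 37*r^2 - 170*r - 25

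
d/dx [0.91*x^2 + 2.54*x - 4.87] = 1.82*x + 2.54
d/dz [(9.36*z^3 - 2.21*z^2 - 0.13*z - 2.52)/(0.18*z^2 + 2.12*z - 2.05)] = (1.6848*z^4 + 39.6864*z^3 - 62.2258*z^2 + 9.9682*z + 5.6089)/(0.0324*z^4 + 0.7632*z^3 + 3.7564*z^2 - 8.692*z + 4.2025)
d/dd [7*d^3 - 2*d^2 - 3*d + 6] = 21*d^2 - 4*d - 3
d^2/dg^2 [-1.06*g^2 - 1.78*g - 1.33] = -2.12000000000000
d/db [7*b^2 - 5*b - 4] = 14*b - 5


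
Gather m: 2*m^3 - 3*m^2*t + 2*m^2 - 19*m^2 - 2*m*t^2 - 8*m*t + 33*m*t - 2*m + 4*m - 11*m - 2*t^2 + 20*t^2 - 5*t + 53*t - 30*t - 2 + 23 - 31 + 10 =2*m^3 + m^2*(-3*t - 17) + m*(-2*t^2 + 25*t - 9) + 18*t^2 + 18*t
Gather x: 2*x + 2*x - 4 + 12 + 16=4*x + 24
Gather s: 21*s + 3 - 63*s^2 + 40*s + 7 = -63*s^2 + 61*s + 10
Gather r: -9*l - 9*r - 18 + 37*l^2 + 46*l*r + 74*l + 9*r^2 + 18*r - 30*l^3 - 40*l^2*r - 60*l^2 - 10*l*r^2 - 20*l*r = -30*l^3 - 23*l^2 + 65*l + r^2*(9 - 10*l) + r*(-40*l^2 + 26*l + 9) - 18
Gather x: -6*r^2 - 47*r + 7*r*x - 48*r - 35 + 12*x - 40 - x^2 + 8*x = -6*r^2 - 95*r - x^2 + x*(7*r + 20) - 75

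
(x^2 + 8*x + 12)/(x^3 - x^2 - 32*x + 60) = (x + 2)/(x^2 - 7*x + 10)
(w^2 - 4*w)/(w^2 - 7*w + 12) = w/(w - 3)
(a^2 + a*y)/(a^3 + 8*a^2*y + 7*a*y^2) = 1/(a + 7*y)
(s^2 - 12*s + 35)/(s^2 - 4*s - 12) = (-s^2 + 12*s - 35)/(-s^2 + 4*s + 12)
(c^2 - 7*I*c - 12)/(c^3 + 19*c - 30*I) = (c - 4*I)/(c^2 + 3*I*c + 10)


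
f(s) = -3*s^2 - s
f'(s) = -6*s - 1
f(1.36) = -6.91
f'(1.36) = -9.16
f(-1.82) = -8.12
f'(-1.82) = 9.92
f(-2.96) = -23.32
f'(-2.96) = 16.76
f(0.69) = -2.12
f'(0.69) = -5.14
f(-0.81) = -1.16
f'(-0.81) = 3.86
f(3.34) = -36.81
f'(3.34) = -21.04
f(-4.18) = -48.24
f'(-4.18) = 24.08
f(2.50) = -21.25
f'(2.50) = -16.00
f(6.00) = -114.00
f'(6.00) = -37.00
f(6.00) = -114.00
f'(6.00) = -37.00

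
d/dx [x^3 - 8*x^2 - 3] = x*(3*x - 16)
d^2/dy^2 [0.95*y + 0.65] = 0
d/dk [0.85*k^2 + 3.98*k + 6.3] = 1.7*k + 3.98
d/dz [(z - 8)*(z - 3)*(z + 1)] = 3*z^2 - 20*z + 13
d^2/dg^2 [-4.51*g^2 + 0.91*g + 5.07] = -9.02000000000000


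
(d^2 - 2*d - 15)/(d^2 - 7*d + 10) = (d + 3)/(d - 2)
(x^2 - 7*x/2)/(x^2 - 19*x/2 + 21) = x/(x - 6)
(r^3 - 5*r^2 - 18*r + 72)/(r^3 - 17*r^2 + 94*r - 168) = (r^2 + r - 12)/(r^2 - 11*r + 28)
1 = 1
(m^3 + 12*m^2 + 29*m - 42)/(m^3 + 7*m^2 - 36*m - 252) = (m - 1)/(m - 6)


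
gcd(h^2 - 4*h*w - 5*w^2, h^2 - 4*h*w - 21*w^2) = 1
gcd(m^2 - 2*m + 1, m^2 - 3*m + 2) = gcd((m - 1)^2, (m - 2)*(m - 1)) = m - 1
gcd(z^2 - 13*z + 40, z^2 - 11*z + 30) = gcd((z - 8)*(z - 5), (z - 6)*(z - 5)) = z - 5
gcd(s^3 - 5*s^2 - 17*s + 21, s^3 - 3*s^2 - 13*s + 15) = s^2 + 2*s - 3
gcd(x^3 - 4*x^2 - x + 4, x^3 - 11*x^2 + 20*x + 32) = x^2 - 3*x - 4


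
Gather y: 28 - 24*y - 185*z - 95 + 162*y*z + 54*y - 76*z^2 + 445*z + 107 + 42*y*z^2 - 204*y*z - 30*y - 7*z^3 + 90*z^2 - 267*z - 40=y*(42*z^2 - 42*z) - 7*z^3 + 14*z^2 - 7*z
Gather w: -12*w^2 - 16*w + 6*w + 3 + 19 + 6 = -12*w^2 - 10*w + 28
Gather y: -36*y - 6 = -36*y - 6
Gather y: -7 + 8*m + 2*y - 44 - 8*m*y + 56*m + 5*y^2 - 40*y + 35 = 64*m + 5*y^2 + y*(-8*m - 38) - 16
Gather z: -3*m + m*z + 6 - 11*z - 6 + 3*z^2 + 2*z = -3*m + 3*z^2 + z*(m - 9)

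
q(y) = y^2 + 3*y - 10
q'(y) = 2*y + 3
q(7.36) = 66.25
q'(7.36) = 17.72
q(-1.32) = -12.22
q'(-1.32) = 0.36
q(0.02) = -9.94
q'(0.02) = 3.04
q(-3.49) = -8.29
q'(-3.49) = -3.98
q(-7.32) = 21.62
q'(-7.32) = -11.64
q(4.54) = 24.23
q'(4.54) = 12.08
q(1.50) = -3.25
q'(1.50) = 6.00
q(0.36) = -8.79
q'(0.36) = 3.72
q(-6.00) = 8.00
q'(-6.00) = -9.00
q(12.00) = 170.00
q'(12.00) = 27.00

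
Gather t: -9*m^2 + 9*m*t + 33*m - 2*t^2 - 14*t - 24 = -9*m^2 + 33*m - 2*t^2 + t*(9*m - 14) - 24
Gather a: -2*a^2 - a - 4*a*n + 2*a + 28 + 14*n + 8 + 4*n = -2*a^2 + a*(1 - 4*n) + 18*n + 36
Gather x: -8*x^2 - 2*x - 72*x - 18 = -8*x^2 - 74*x - 18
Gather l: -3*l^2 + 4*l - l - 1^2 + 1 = -3*l^2 + 3*l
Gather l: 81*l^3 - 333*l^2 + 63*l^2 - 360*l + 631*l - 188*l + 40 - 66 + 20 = 81*l^3 - 270*l^2 + 83*l - 6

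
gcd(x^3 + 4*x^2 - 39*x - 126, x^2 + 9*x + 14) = x + 7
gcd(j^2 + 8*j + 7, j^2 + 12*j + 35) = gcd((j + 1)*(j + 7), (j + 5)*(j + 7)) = j + 7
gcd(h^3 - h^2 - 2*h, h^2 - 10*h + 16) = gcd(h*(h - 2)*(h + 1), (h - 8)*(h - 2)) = h - 2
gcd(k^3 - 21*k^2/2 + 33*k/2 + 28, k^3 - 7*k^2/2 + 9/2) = k + 1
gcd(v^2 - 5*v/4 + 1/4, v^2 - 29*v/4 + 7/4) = v - 1/4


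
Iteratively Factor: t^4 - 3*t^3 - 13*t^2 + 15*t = (t - 5)*(t^3 + 2*t^2 - 3*t) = (t - 5)*(t - 1)*(t^2 + 3*t) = t*(t - 5)*(t - 1)*(t + 3)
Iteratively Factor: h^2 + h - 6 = (h + 3)*(h - 2)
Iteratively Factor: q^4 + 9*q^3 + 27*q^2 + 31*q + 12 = (q + 3)*(q^3 + 6*q^2 + 9*q + 4) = (q + 3)*(q + 4)*(q^2 + 2*q + 1) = (q + 1)*(q + 3)*(q + 4)*(q + 1)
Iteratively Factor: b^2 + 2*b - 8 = (b + 4)*(b - 2)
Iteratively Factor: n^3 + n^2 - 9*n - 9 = (n - 3)*(n^2 + 4*n + 3) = (n - 3)*(n + 1)*(n + 3)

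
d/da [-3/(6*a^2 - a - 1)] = 3*(12*a - 1)/(-6*a^2 + a + 1)^2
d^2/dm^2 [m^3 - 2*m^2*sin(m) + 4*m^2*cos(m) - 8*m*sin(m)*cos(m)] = 2*m^2*sin(m) - 4*m^2*cos(m) - 16*m*sin(m) + 16*m*sin(2*m) - 8*m*cos(m) + 6*m - 4*sin(m) + 8*cos(m) - 16*cos(2*m)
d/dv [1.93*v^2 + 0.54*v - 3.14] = 3.86*v + 0.54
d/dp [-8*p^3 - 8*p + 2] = -24*p^2 - 8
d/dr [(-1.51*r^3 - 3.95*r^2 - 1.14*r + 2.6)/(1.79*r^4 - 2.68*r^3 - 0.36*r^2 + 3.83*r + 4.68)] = (2.7029*r^6 + 14.141*r^5 - 3.92060000000001*r^4 - 36.293*r^3 - 15.8353*r^2 - 35.1*r - 15.2932)/(3.2041*r^8 - 9.5944*r^7 + 5.8936*r^6 + 15.641*r^5 - 3.6448*r^4 - 27.8424*r^3 + 11.2993*r^2 + 35.8488*r + 21.9024)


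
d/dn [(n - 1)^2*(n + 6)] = (n - 1)*(3*n + 11)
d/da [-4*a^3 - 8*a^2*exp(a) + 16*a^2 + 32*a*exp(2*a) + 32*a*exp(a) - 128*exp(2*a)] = -8*a^2*exp(a) - 12*a^2 + 64*a*exp(2*a) + 16*a*exp(a) + 32*a - 224*exp(2*a) + 32*exp(a)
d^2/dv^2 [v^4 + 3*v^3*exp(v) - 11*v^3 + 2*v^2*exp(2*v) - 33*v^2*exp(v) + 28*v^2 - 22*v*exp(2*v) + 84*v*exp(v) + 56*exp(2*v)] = 3*v^3*exp(v) + 8*v^2*exp(2*v) - 15*v^2*exp(v) + 12*v^2 - 72*v*exp(2*v) - 30*v*exp(v) - 66*v + 140*exp(2*v) + 102*exp(v) + 56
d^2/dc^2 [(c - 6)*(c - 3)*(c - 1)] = 6*c - 20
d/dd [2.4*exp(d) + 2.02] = 2.4*exp(d)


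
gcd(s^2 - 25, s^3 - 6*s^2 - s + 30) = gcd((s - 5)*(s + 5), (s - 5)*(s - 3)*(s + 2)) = s - 5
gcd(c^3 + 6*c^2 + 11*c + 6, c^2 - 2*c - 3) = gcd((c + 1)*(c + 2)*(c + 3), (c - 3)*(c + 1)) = c + 1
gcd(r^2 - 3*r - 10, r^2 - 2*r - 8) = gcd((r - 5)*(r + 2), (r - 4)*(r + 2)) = r + 2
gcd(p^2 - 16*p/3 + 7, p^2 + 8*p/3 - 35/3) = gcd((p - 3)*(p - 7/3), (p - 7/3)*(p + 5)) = p - 7/3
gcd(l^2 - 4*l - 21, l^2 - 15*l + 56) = l - 7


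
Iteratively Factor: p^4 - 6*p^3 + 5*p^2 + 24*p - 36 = (p - 2)*(p^3 - 4*p^2 - 3*p + 18) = (p - 2)*(p + 2)*(p^2 - 6*p + 9) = (p - 3)*(p - 2)*(p + 2)*(p - 3)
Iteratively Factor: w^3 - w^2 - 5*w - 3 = (w + 1)*(w^2 - 2*w - 3) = (w - 3)*(w + 1)*(w + 1)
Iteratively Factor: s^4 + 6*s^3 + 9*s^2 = (s + 3)*(s^3 + 3*s^2) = s*(s + 3)*(s^2 + 3*s) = s^2*(s + 3)*(s + 3)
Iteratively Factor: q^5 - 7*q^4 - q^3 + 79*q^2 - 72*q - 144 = (q - 4)*(q^4 - 3*q^3 - 13*q^2 + 27*q + 36) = (q - 4)*(q + 3)*(q^3 - 6*q^2 + 5*q + 12) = (q - 4)*(q - 3)*(q + 3)*(q^2 - 3*q - 4) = (q - 4)*(q - 3)*(q + 1)*(q + 3)*(q - 4)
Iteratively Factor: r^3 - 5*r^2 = (r - 5)*(r^2) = r*(r - 5)*(r)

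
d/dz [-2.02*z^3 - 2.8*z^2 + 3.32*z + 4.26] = -6.06*z^2 - 5.6*z + 3.32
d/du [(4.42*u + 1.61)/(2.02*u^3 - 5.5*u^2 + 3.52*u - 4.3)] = (-17.8568*u^3 + 14.5534*u^2 + 17.71*u - 24.6732)/(4.0804*u^6 - 22.22*u^5 + 44.4708*u^4 - 56.092*u^3 + 59.6904*u^2 - 30.272*u + 18.49)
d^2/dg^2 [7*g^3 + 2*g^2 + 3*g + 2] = 42*g + 4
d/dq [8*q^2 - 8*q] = 16*q - 8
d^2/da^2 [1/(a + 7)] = 2/(a + 7)^3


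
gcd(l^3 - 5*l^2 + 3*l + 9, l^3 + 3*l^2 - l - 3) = l + 1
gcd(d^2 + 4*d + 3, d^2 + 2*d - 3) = d + 3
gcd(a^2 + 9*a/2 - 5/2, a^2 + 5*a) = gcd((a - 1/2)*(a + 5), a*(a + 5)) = a + 5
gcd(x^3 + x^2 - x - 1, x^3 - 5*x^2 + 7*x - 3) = x - 1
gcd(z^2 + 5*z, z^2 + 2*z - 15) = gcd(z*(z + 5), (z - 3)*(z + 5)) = z + 5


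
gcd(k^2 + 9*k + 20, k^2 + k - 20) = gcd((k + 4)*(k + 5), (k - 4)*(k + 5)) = k + 5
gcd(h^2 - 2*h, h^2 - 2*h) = h^2 - 2*h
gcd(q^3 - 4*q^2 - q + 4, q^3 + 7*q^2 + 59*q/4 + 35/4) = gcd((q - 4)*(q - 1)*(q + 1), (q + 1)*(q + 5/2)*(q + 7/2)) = q + 1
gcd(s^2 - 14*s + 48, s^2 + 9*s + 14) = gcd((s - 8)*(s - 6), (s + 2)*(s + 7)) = 1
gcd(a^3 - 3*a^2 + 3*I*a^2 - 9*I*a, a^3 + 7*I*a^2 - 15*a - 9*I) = a + 3*I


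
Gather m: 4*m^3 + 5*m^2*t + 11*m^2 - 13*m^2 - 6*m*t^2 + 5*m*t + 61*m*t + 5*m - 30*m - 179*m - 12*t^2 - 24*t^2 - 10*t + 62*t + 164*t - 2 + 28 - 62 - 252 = 4*m^3 + m^2*(5*t - 2) + m*(-6*t^2 + 66*t - 204) - 36*t^2 + 216*t - 288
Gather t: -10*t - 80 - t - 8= -11*t - 88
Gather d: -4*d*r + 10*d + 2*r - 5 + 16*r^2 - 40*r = d*(10 - 4*r) + 16*r^2 - 38*r - 5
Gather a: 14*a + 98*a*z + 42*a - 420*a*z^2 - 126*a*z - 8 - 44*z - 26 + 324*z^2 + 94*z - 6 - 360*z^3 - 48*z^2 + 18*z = a*(-420*z^2 - 28*z + 56) - 360*z^3 + 276*z^2 + 68*z - 40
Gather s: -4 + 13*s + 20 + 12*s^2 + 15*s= 12*s^2 + 28*s + 16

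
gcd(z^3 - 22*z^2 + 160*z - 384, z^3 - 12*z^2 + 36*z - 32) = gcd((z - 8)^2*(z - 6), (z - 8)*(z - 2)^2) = z - 8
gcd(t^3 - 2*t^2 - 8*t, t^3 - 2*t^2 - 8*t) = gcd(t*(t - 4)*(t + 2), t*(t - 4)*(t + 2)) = t^3 - 2*t^2 - 8*t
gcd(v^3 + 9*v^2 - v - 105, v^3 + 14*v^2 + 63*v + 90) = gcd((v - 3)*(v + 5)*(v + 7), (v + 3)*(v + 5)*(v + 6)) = v + 5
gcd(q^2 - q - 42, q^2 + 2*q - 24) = q + 6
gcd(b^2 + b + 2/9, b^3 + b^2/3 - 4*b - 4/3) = b + 1/3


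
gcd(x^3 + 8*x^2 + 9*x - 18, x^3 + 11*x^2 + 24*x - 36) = x^2 + 5*x - 6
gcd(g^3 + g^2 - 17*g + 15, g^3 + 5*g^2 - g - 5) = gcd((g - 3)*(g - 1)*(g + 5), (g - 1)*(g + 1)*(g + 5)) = g^2 + 4*g - 5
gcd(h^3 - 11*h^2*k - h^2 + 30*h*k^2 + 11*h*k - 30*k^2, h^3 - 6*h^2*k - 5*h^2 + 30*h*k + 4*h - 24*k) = h^2 - 6*h*k - h + 6*k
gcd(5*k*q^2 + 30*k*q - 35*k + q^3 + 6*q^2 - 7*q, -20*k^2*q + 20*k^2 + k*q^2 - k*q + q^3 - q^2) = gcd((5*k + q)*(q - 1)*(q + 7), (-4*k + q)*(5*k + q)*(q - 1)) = 5*k*q - 5*k + q^2 - q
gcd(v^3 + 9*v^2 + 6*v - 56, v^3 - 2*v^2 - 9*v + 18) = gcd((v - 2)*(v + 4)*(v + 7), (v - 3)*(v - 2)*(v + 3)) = v - 2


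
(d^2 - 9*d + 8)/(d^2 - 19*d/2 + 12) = 2*(d - 1)/(2*d - 3)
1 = 1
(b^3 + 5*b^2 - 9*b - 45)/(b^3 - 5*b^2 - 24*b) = (b^2 + 2*b - 15)/(b*(b - 8))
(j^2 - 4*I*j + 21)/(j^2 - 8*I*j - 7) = (j + 3*I)/(j - I)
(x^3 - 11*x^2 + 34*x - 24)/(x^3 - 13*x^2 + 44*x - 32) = (x - 6)/(x - 8)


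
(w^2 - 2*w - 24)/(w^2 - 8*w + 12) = (w + 4)/(w - 2)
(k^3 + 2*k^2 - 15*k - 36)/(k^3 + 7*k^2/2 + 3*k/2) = 2*(k^2 - k - 12)/(k*(2*k + 1))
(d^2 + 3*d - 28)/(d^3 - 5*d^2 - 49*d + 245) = (d - 4)/(d^2 - 12*d + 35)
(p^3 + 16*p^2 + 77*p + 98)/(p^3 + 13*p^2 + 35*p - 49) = (p + 2)/(p - 1)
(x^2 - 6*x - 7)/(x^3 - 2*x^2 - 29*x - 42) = (x + 1)/(x^2 + 5*x + 6)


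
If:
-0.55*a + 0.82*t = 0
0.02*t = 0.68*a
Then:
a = 0.00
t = 0.00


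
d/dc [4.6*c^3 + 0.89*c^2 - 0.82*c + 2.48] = 13.8*c^2 + 1.78*c - 0.82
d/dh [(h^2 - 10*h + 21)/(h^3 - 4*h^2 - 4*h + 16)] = (-h^4 + 20*h^3 - 107*h^2 + 200*h - 76)/(h^6 - 8*h^5 + 8*h^4 + 64*h^3 - 112*h^2 - 128*h + 256)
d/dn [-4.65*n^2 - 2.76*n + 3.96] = -9.3*n - 2.76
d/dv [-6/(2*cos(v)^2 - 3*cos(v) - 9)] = 6*(3 - 4*cos(v))*sin(v)/(3*cos(v) - cos(2*v) + 8)^2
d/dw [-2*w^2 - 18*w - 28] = -4*w - 18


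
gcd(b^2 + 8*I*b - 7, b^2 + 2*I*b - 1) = b + I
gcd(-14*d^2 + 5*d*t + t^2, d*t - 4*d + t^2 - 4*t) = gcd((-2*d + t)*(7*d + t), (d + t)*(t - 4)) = 1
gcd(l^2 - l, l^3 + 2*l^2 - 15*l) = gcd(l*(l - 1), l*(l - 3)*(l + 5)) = l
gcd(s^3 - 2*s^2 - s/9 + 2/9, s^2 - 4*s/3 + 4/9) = 1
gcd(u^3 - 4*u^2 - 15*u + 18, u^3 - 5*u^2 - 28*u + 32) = u - 1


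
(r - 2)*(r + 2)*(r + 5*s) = r^3 + 5*r^2*s - 4*r - 20*s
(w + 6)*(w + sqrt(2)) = w^2 + sqrt(2)*w + 6*w + 6*sqrt(2)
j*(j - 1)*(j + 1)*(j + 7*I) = j^4 + 7*I*j^3 - j^2 - 7*I*j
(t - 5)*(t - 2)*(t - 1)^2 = t^4 - 9*t^3 + 25*t^2 - 27*t + 10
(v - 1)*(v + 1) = v^2 - 1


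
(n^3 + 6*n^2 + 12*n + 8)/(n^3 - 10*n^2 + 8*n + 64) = (n^2 + 4*n + 4)/(n^2 - 12*n + 32)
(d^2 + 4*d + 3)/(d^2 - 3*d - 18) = (d + 1)/(d - 6)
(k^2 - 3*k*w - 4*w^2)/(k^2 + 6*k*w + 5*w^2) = (k - 4*w)/(k + 5*w)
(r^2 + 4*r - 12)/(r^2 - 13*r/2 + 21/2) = 2*(r^2 + 4*r - 12)/(2*r^2 - 13*r + 21)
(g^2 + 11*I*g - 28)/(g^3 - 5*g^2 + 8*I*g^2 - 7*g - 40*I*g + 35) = (g + 4*I)/(g^2 + g*(-5 + I) - 5*I)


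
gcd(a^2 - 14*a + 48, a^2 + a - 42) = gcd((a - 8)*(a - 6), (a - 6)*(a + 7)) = a - 6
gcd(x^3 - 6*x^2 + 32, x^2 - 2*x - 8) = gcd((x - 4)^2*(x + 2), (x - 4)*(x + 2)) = x^2 - 2*x - 8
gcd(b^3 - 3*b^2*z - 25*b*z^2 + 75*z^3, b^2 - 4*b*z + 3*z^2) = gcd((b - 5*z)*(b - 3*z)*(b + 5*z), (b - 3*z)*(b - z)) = -b + 3*z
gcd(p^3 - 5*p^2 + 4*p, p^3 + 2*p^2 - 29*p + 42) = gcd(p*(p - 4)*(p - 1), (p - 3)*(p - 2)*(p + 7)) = 1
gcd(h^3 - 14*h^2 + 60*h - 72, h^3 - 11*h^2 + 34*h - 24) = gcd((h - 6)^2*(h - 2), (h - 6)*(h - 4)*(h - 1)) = h - 6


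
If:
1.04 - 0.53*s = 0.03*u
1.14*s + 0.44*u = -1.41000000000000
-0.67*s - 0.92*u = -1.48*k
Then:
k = -4.90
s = 2.51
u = -9.71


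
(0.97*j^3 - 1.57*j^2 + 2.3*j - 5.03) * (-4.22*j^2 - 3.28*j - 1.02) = -4.0934*j^5 + 3.4438*j^4 - 5.5458*j^3 + 15.284*j^2 + 14.1524*j + 5.1306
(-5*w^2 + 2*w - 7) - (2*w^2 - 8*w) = -7*w^2 + 10*w - 7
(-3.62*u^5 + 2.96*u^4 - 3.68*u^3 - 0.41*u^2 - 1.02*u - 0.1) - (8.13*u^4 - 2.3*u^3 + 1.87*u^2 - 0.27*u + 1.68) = -3.62*u^5 - 5.17*u^4 - 1.38*u^3 - 2.28*u^2 - 0.75*u - 1.78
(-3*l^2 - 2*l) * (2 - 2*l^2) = 6*l^4 + 4*l^3 - 6*l^2 - 4*l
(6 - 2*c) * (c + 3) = 18 - 2*c^2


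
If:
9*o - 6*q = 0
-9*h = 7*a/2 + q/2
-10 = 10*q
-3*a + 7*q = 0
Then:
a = -7/3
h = 26/27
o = -2/3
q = -1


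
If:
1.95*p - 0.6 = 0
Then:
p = 0.31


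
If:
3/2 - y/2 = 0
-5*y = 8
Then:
No Solution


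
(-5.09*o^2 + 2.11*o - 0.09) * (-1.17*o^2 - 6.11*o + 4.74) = 5.9553*o^4 + 28.6312*o^3 - 36.9134*o^2 + 10.5513*o - 0.4266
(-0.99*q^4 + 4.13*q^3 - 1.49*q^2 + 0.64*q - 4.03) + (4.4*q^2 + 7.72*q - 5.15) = -0.99*q^4 + 4.13*q^3 + 2.91*q^2 + 8.36*q - 9.18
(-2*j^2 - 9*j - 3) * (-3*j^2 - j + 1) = 6*j^4 + 29*j^3 + 16*j^2 - 6*j - 3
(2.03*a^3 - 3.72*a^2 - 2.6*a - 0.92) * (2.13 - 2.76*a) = -5.6028*a^4 + 14.5911*a^3 - 0.747600000000001*a^2 - 2.9988*a - 1.9596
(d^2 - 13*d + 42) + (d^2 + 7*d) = 2*d^2 - 6*d + 42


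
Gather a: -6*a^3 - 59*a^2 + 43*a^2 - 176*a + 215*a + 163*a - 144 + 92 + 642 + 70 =-6*a^3 - 16*a^2 + 202*a + 660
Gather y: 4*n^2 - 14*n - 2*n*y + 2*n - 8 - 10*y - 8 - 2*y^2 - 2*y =4*n^2 - 12*n - 2*y^2 + y*(-2*n - 12) - 16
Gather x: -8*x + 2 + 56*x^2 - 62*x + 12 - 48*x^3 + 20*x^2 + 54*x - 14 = -48*x^3 + 76*x^2 - 16*x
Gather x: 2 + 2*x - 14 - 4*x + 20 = 8 - 2*x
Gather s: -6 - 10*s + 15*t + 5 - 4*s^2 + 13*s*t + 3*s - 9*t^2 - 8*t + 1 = -4*s^2 + s*(13*t - 7) - 9*t^2 + 7*t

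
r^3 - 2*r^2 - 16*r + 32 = (r - 4)*(r - 2)*(r + 4)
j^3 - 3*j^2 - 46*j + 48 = (j - 8)*(j - 1)*(j + 6)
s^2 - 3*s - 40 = (s - 8)*(s + 5)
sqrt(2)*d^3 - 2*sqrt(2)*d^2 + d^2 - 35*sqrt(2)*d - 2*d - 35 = (d - 7)*(d + 5)*(sqrt(2)*d + 1)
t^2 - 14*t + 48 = (t - 8)*(t - 6)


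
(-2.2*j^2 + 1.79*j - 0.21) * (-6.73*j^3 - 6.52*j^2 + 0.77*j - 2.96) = 14.806*j^5 + 2.2973*j^4 - 11.9515*j^3 + 9.2595*j^2 - 5.4601*j + 0.6216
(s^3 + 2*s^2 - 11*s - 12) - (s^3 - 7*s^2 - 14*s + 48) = 9*s^2 + 3*s - 60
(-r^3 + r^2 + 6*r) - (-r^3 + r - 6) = r^2 + 5*r + 6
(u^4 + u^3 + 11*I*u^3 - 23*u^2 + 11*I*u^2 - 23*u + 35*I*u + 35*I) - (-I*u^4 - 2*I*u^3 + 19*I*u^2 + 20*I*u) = u^4 + I*u^4 + u^3 + 13*I*u^3 - 23*u^2 - 8*I*u^2 - 23*u + 15*I*u + 35*I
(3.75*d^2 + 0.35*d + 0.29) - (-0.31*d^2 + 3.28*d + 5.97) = 4.06*d^2 - 2.93*d - 5.68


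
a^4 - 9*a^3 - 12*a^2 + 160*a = a*(a - 8)*(a - 5)*(a + 4)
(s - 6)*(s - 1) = s^2 - 7*s + 6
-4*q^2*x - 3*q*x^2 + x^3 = x*(-4*q + x)*(q + x)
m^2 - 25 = (m - 5)*(m + 5)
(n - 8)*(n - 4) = n^2 - 12*n + 32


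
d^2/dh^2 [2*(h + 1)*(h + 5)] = 4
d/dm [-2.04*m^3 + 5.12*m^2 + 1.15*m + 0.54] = -6.12*m^2 + 10.24*m + 1.15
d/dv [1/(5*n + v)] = -1/(5*n + v)^2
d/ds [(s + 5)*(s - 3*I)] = 2*s + 5 - 3*I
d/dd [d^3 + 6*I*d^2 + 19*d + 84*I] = 3*d^2 + 12*I*d + 19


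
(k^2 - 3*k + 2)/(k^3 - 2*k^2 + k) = (k - 2)/(k*(k - 1))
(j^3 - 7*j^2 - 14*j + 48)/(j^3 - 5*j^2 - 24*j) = (j - 2)/j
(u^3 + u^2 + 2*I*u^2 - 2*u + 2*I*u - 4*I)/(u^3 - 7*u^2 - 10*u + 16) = (u + 2*I)/(u - 8)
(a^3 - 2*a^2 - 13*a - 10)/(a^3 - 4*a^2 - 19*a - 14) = (a - 5)/(a - 7)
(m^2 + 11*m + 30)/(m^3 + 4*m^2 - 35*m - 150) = (m + 6)/(m^2 - m - 30)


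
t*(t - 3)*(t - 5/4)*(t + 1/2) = t^4 - 15*t^3/4 + 13*t^2/8 + 15*t/8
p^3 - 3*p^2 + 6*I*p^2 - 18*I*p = p*(p - 3)*(p + 6*I)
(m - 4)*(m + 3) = m^2 - m - 12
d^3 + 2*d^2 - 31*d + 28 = (d - 4)*(d - 1)*(d + 7)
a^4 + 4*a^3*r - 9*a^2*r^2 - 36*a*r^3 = a*(a - 3*r)*(a + 3*r)*(a + 4*r)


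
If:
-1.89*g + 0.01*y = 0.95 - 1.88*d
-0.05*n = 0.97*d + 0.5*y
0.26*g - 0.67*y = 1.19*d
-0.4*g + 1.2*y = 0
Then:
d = -0.02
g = -0.52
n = 2.04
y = -0.17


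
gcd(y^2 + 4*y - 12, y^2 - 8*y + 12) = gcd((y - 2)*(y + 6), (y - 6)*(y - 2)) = y - 2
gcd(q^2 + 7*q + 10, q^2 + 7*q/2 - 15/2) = q + 5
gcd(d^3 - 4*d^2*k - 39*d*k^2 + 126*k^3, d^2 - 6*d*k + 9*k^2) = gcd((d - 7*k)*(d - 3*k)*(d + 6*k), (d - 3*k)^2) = d - 3*k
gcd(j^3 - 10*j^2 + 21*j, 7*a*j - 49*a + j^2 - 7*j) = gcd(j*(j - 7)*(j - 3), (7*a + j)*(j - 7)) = j - 7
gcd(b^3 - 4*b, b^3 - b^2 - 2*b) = b^2 - 2*b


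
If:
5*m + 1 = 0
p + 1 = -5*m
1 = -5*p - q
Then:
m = -1/5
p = 0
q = -1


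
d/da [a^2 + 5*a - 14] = 2*a + 5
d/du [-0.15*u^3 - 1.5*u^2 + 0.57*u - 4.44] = -0.45*u^2 - 3.0*u + 0.57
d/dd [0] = 0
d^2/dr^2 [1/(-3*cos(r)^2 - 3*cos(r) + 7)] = 3*(12*sin(r)^4 - 37*sin(r)^2 - 17*cos(r)/4 + 9*cos(3*r)/4 + 5)/(-3*sin(r)^2 + 3*cos(r) - 4)^3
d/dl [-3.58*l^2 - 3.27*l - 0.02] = -7.16*l - 3.27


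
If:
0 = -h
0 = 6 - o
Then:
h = 0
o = 6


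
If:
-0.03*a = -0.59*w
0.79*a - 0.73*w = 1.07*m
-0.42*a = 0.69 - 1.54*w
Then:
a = -2.02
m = -1.42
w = -0.10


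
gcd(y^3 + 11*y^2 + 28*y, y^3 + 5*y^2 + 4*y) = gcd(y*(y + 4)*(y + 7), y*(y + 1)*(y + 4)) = y^2 + 4*y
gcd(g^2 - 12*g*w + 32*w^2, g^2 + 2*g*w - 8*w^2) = 1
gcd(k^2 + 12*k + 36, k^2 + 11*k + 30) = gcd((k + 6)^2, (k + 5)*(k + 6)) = k + 6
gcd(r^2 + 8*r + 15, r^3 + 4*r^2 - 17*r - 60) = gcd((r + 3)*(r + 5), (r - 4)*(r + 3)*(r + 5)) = r^2 + 8*r + 15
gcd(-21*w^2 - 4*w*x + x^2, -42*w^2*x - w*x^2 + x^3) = -7*w + x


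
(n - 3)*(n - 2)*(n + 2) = n^3 - 3*n^2 - 4*n + 12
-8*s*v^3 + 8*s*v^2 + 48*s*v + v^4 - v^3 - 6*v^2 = v*(-8*s + v)*(v - 3)*(v + 2)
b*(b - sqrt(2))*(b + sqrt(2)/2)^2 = b^4 - 3*b^2/2 - sqrt(2)*b/2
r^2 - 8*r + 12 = (r - 6)*(r - 2)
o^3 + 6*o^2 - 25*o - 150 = (o - 5)*(o + 5)*(o + 6)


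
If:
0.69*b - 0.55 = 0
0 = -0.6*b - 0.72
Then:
No Solution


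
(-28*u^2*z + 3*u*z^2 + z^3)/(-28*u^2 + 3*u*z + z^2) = z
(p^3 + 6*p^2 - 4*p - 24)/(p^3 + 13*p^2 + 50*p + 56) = (p^2 + 4*p - 12)/(p^2 + 11*p + 28)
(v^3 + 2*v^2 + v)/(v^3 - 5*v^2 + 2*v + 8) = v*(v + 1)/(v^2 - 6*v + 8)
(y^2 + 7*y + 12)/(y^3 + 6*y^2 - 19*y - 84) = (y + 4)/(y^2 + 3*y - 28)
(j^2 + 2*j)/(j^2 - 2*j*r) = (j + 2)/(j - 2*r)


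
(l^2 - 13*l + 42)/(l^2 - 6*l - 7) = (l - 6)/(l + 1)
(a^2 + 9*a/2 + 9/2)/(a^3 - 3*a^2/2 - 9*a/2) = (a + 3)/(a*(a - 3))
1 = 1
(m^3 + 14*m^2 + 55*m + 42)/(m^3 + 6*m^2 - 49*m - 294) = (m + 1)/(m - 7)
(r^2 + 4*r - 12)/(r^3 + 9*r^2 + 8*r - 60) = 1/(r + 5)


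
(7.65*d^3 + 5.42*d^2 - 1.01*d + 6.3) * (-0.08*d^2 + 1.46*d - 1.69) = -0.612*d^5 + 10.7354*d^4 - 4.9345*d^3 - 11.1384*d^2 + 10.9049*d - 10.647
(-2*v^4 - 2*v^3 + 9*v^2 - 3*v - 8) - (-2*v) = -2*v^4 - 2*v^3 + 9*v^2 - v - 8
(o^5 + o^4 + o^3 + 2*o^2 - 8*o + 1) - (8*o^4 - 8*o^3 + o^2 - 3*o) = o^5 - 7*o^4 + 9*o^3 + o^2 - 5*o + 1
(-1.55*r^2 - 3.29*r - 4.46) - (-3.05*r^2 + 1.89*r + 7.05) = 1.5*r^2 - 5.18*r - 11.51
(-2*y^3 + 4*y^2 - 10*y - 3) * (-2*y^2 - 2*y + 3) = 4*y^5 - 4*y^4 + 6*y^3 + 38*y^2 - 24*y - 9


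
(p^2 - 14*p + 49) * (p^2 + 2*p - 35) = p^4 - 12*p^3 - 14*p^2 + 588*p - 1715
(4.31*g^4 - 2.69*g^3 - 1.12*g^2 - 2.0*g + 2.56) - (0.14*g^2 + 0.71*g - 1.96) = 4.31*g^4 - 2.69*g^3 - 1.26*g^2 - 2.71*g + 4.52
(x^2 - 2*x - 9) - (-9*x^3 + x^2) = 9*x^3 - 2*x - 9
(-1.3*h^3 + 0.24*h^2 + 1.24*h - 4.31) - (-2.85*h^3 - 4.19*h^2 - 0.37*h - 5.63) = 1.55*h^3 + 4.43*h^2 + 1.61*h + 1.32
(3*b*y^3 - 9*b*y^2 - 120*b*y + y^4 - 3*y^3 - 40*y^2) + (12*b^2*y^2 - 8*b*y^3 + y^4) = 12*b^2*y^2 - 5*b*y^3 - 9*b*y^2 - 120*b*y + 2*y^4 - 3*y^3 - 40*y^2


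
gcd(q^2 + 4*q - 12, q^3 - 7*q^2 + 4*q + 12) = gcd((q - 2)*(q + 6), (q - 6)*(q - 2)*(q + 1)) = q - 2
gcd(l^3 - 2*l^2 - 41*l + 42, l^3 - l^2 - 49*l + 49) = l^2 - 8*l + 7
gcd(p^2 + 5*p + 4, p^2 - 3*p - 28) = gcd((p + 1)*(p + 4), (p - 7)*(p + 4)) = p + 4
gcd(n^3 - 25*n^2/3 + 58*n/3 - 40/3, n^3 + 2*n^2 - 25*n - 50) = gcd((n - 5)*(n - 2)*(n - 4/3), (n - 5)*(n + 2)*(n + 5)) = n - 5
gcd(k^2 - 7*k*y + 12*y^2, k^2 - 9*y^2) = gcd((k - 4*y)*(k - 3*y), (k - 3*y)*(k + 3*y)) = -k + 3*y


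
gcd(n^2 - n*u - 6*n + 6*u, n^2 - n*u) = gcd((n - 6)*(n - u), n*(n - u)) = -n + u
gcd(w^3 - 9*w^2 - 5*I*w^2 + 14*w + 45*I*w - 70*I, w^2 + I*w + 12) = 1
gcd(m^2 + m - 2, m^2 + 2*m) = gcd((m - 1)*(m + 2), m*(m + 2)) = m + 2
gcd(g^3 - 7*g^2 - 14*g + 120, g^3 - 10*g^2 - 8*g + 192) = g^2 - 2*g - 24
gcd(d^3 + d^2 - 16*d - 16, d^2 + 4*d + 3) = d + 1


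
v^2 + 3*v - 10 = (v - 2)*(v + 5)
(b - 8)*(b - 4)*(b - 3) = b^3 - 15*b^2 + 68*b - 96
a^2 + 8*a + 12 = (a + 2)*(a + 6)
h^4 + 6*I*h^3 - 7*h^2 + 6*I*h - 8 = (h - I)*(h + I)*(h + 2*I)*(h + 4*I)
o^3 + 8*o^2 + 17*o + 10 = (o + 1)*(o + 2)*(o + 5)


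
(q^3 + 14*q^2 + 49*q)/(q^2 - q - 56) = q*(q + 7)/(q - 8)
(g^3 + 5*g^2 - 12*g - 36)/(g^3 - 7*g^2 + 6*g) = (g^3 + 5*g^2 - 12*g - 36)/(g*(g^2 - 7*g + 6))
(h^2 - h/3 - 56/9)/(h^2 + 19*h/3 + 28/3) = (h - 8/3)/(h + 4)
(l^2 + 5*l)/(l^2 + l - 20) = l/(l - 4)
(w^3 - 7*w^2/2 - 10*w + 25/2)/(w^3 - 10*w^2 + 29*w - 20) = (w + 5/2)/(w - 4)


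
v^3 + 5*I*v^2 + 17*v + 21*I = (v - 3*I)*(v + I)*(v + 7*I)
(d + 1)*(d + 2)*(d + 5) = d^3 + 8*d^2 + 17*d + 10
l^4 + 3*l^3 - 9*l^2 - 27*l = l*(l - 3)*(l + 3)^2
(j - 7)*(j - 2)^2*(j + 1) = j^4 - 10*j^3 + 21*j^2 + 4*j - 28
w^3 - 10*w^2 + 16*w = w*(w - 8)*(w - 2)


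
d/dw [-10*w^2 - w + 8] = -20*w - 1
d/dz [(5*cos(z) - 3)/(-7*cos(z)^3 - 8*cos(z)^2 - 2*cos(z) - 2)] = 16*(-70*cos(z)^3 + 23*cos(z)^2 + 48*cos(z) + 16)*sin(z)/(-32*sin(z)^2 + 29*cos(z) + 7*cos(3*z) + 40)^2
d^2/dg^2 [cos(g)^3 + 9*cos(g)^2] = -3*cos(g)/4 - 18*cos(2*g) - 9*cos(3*g)/4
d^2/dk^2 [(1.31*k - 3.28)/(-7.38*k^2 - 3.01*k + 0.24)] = (-(1.31*k - 3.28)*(14.76*k + 3.01)*(29.52*k + 6.02) + (58.0068*k - 40.5266)*(7.38*k^2 + 3.01*k - 0.24))/(7.38*k^2 + 3.01*k - 0.24)^3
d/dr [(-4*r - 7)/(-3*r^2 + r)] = (-12*r^2 - 42*r + 7)/(r^2*(9*r^2 - 6*r + 1))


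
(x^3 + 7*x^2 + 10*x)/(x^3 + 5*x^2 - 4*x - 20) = x/(x - 2)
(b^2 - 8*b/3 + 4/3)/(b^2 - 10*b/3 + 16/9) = 3*(b - 2)/(3*b - 8)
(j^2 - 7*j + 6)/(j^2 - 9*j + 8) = (j - 6)/(j - 8)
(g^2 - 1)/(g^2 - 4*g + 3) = (g + 1)/(g - 3)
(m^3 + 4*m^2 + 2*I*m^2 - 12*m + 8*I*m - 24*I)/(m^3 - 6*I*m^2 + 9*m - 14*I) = (m^2 + 4*m - 12)/(m^2 - 8*I*m - 7)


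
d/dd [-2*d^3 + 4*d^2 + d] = -6*d^2 + 8*d + 1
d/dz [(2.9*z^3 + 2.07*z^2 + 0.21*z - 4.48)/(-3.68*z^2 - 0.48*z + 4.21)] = (-10.672*z^4 - 2.784*z^3 + 36.4062*z^2 - 15.5434*z - 1.2663)/(13.5424*z^4 + 3.5328*z^3 - 30.7552*z^2 - 4.0416*z + 17.7241)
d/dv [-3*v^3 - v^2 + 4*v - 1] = -9*v^2 - 2*v + 4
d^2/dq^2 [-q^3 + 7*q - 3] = -6*q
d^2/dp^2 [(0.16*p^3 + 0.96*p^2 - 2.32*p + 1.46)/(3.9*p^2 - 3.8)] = (-2.8421709430404e-14*p^4 - 65.832*p^3 + 218.6028*p^2 - 192.432*p + 70.9992)/(59.319*p^6 - 173.394*p^4 + 168.948*p^2 - 54.872)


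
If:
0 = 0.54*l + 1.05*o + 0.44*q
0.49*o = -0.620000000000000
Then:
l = 2.46031746031746 - 0.814814814814815*q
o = -1.27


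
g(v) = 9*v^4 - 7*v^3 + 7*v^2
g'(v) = 36*v^3 - 21*v^2 + 14*v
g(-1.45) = 75.84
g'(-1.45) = -174.20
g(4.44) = 3022.93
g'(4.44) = 2799.20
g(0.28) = 0.45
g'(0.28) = 3.06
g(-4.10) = 3143.30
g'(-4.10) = -2891.57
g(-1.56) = 96.91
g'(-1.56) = -209.62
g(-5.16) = 7528.40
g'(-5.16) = -5577.35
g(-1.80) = 157.98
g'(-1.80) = -303.19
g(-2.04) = 244.43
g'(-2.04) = -421.58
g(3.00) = 603.00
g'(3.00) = 825.00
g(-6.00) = 13428.00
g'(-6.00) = -8616.00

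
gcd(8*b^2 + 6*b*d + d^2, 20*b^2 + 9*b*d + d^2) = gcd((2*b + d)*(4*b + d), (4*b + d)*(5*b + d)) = 4*b + d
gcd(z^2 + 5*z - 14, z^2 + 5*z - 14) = z^2 + 5*z - 14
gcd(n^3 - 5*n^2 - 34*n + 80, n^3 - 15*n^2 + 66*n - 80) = n^2 - 10*n + 16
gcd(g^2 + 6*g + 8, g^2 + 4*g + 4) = g + 2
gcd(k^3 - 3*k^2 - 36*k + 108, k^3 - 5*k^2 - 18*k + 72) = k^2 - 9*k + 18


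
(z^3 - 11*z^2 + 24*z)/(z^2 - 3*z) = z - 8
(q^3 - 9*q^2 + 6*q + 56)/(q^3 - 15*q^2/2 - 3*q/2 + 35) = 2*(q - 4)/(2*q - 5)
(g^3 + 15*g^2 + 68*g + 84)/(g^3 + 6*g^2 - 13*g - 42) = (g + 6)/(g - 3)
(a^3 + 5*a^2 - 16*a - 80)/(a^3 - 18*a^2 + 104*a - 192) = (a^2 + 9*a + 20)/(a^2 - 14*a + 48)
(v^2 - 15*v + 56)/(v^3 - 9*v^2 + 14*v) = (v - 8)/(v*(v - 2))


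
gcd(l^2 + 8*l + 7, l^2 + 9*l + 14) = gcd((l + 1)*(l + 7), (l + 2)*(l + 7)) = l + 7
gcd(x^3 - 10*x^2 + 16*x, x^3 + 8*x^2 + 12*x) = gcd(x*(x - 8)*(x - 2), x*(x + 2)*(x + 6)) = x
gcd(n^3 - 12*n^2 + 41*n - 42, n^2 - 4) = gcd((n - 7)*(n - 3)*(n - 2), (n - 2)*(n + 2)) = n - 2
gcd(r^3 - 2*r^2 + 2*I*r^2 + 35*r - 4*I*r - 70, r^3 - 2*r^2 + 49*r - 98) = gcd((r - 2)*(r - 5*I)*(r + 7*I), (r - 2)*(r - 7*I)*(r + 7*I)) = r^2 + r*(-2 + 7*I) - 14*I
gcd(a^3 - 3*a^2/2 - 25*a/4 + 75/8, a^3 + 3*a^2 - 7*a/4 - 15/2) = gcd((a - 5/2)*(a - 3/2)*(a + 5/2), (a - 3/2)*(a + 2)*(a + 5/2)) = a^2 + a - 15/4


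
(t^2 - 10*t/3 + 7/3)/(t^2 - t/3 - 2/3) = (3*t - 7)/(3*t + 2)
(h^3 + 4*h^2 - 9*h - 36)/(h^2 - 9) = h + 4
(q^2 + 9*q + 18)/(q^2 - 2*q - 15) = (q + 6)/(q - 5)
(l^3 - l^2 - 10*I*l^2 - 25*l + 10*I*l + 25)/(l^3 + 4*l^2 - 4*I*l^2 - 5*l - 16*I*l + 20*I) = (l^2 - 10*I*l - 25)/(l^2 + l*(5 - 4*I) - 20*I)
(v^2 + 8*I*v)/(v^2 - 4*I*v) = (v + 8*I)/(v - 4*I)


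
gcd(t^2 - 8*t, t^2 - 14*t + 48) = t - 8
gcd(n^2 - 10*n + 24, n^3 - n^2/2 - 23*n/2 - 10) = n - 4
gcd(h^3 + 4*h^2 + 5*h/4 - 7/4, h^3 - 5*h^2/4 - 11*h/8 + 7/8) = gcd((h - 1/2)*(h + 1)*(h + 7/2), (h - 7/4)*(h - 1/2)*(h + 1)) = h^2 + h/2 - 1/2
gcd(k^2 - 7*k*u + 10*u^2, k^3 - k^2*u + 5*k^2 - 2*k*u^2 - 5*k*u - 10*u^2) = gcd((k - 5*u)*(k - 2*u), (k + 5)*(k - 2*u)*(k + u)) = -k + 2*u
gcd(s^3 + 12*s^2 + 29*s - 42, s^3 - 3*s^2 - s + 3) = s - 1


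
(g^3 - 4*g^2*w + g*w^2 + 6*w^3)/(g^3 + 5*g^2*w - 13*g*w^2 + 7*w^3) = (g^3 - 4*g^2*w + g*w^2 + 6*w^3)/(g^3 + 5*g^2*w - 13*g*w^2 + 7*w^3)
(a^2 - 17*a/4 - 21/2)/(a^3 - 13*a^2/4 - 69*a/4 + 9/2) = (4*a + 7)/(4*a^2 + 11*a - 3)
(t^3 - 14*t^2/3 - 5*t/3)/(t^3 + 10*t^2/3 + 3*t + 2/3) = t*(t - 5)/(t^2 + 3*t + 2)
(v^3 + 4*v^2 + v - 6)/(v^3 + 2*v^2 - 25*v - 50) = (v^2 + 2*v - 3)/(v^2 - 25)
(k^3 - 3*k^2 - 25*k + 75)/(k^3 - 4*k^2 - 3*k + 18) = (k^2 - 25)/(k^2 - k - 6)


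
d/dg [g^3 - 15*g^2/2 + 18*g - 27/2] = 3*g^2 - 15*g + 18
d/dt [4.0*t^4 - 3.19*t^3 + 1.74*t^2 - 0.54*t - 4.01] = 16.0*t^3 - 9.57*t^2 + 3.48*t - 0.54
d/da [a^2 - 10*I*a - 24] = 2*a - 10*I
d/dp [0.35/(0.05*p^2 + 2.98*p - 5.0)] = (-0.035*p - 1.043)/(0.05*p^2 + 2.98*p - 5.0)^2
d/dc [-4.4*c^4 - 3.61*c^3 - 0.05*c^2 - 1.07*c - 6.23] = -17.6*c^3 - 10.83*c^2 - 0.1*c - 1.07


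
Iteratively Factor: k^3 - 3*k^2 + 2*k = (k - 2)*(k^2 - k) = k*(k - 2)*(k - 1)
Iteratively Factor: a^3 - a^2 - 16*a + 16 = (a - 4)*(a^2 + 3*a - 4) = (a - 4)*(a - 1)*(a + 4)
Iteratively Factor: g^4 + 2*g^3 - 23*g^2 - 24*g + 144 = (g - 3)*(g^3 + 5*g^2 - 8*g - 48) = (g - 3)*(g + 4)*(g^2 + g - 12) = (g - 3)*(g + 4)^2*(g - 3)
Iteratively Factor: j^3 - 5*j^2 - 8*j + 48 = (j - 4)*(j^2 - j - 12) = (j - 4)^2*(j + 3)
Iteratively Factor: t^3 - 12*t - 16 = (t - 4)*(t^2 + 4*t + 4) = (t - 4)*(t + 2)*(t + 2)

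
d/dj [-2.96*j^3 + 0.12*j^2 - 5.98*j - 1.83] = -8.88*j^2 + 0.24*j - 5.98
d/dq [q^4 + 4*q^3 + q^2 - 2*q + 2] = 4*q^3 + 12*q^2 + 2*q - 2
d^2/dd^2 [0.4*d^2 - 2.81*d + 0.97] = 0.800000000000000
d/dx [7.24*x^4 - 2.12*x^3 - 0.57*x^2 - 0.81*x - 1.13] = 28.96*x^3 - 6.36*x^2 - 1.14*x - 0.81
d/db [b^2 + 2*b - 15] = 2*b + 2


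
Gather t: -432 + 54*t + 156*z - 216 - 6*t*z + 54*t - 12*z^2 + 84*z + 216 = t*(108 - 6*z) - 12*z^2 + 240*z - 432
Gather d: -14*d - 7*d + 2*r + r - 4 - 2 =-21*d + 3*r - 6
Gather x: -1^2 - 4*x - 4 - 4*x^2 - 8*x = -4*x^2 - 12*x - 5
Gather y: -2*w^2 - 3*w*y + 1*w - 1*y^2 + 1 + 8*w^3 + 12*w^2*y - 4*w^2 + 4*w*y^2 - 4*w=8*w^3 - 6*w^2 - 3*w + y^2*(4*w - 1) + y*(12*w^2 - 3*w) + 1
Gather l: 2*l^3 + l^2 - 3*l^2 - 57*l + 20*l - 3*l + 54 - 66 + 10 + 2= 2*l^3 - 2*l^2 - 40*l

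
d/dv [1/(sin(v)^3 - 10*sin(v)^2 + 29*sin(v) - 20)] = (-3*sin(v)^2 + 20*sin(v) - 29)*cos(v)/(sin(v)^3 - 10*sin(v)^2 + 29*sin(v) - 20)^2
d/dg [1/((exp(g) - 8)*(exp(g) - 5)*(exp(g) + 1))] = -((exp(g) - 8)*(exp(g) - 5) + (exp(g) - 8)*(exp(g) + 1) + (exp(g) - 5)*(exp(g) + 1))/(4*(exp(g) - 8)^2*(exp(g) - 5)^2*cosh(g/2)^2)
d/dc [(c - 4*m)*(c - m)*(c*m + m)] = m*(3*c^2 - 10*c*m + 2*c + 4*m^2 - 5*m)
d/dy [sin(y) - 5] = cos(y)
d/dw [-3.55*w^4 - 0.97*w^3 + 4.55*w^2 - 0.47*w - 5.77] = -14.2*w^3 - 2.91*w^2 + 9.1*w - 0.47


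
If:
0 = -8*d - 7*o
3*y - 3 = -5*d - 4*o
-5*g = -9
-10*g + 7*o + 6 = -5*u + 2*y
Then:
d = 7 - 7*y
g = 9/5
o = 8*y - 8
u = 68/5 - 54*y/5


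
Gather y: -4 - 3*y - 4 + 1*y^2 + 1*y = y^2 - 2*y - 8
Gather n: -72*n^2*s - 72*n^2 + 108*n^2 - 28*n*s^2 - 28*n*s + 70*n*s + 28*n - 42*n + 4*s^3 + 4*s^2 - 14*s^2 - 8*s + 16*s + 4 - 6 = n^2*(36 - 72*s) + n*(-28*s^2 + 42*s - 14) + 4*s^3 - 10*s^2 + 8*s - 2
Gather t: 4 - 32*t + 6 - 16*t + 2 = 12 - 48*t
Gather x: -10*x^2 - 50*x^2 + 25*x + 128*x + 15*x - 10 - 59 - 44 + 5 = -60*x^2 + 168*x - 108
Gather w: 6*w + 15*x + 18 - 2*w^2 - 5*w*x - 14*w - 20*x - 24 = -2*w^2 + w*(-5*x - 8) - 5*x - 6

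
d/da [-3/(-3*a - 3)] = -1/(a + 1)^2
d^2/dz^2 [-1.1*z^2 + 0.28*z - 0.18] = -2.20000000000000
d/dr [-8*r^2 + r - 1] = 1 - 16*r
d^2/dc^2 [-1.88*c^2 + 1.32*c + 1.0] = -3.76000000000000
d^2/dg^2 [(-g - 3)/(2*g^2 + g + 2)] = 2*(-(g + 3)*(4*g + 1)^2 + (6*g + 7)*(2*g^2 + g + 2))/(2*g^2 + g + 2)^3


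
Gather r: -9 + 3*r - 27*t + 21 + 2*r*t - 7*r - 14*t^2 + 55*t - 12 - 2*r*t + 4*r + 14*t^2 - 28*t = 0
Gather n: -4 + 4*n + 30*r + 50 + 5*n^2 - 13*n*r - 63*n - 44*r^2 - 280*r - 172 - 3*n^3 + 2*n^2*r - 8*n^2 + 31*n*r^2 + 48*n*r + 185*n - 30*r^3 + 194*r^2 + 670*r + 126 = -3*n^3 + n^2*(2*r - 3) + n*(31*r^2 + 35*r + 126) - 30*r^3 + 150*r^2 + 420*r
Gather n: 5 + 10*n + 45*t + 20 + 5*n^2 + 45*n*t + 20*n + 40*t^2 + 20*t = 5*n^2 + n*(45*t + 30) + 40*t^2 + 65*t + 25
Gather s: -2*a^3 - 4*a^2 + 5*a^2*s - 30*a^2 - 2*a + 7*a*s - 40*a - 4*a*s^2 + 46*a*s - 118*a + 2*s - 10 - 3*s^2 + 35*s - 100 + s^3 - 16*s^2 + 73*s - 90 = -2*a^3 - 34*a^2 - 160*a + s^3 + s^2*(-4*a - 19) + s*(5*a^2 + 53*a + 110) - 200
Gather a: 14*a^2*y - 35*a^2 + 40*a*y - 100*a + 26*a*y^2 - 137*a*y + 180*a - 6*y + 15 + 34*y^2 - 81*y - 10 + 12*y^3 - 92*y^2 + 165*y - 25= a^2*(14*y - 35) + a*(26*y^2 - 97*y + 80) + 12*y^3 - 58*y^2 + 78*y - 20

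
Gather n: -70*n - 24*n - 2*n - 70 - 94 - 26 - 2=-96*n - 192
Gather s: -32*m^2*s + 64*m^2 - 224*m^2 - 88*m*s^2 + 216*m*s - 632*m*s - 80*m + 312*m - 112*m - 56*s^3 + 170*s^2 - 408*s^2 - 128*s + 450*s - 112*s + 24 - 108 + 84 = -160*m^2 + 120*m - 56*s^3 + s^2*(-88*m - 238) + s*(-32*m^2 - 416*m + 210)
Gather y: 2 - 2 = 0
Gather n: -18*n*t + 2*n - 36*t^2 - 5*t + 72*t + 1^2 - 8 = n*(2 - 18*t) - 36*t^2 + 67*t - 7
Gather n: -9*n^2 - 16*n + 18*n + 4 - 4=-9*n^2 + 2*n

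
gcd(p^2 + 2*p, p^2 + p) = p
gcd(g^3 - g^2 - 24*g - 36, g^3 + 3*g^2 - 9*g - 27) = g + 3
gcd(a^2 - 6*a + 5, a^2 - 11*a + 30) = a - 5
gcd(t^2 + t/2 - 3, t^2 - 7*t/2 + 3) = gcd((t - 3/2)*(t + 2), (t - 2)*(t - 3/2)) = t - 3/2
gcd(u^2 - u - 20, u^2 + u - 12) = u + 4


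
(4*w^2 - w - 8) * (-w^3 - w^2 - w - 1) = -4*w^5 - 3*w^4 + 5*w^3 + 5*w^2 + 9*w + 8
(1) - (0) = 1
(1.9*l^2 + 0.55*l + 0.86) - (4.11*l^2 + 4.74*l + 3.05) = -2.21*l^2 - 4.19*l - 2.19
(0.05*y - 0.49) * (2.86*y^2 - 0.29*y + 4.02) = 0.143*y^3 - 1.4159*y^2 + 0.3431*y - 1.9698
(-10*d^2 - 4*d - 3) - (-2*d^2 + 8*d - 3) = -8*d^2 - 12*d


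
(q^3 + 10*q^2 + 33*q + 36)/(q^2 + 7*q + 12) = q + 3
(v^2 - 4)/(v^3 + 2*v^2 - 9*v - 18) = (v - 2)/(v^2 - 9)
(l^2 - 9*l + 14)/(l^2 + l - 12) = (l^2 - 9*l + 14)/(l^2 + l - 12)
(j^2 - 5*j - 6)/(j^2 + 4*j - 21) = (j^2 - 5*j - 6)/(j^2 + 4*j - 21)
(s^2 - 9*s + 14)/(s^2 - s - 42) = (s - 2)/(s + 6)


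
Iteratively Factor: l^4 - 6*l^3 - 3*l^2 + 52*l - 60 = (l - 2)*(l^3 - 4*l^2 - 11*l + 30) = (l - 2)^2*(l^2 - 2*l - 15) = (l - 5)*(l - 2)^2*(l + 3)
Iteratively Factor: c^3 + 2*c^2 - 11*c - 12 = (c + 1)*(c^2 + c - 12) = (c - 3)*(c + 1)*(c + 4)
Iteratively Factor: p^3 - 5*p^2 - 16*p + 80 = (p + 4)*(p^2 - 9*p + 20) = (p - 5)*(p + 4)*(p - 4)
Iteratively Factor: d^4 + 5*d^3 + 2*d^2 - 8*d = (d + 4)*(d^3 + d^2 - 2*d) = (d - 1)*(d + 4)*(d^2 + 2*d) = d*(d - 1)*(d + 4)*(d + 2)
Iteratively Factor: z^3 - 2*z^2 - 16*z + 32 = (z + 4)*(z^2 - 6*z + 8) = (z - 4)*(z + 4)*(z - 2)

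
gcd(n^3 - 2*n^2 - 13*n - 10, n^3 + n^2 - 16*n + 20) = 1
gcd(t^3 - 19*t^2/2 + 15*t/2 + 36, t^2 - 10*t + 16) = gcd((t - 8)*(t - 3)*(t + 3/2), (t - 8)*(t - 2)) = t - 8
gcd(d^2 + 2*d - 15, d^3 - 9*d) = d - 3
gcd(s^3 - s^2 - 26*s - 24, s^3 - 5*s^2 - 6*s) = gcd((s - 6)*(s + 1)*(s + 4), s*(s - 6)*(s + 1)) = s^2 - 5*s - 6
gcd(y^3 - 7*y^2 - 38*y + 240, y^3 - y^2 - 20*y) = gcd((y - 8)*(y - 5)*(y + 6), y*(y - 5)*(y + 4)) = y - 5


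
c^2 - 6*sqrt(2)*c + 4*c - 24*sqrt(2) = (c + 4)*(c - 6*sqrt(2))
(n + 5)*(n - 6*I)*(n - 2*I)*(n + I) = n^4 + 5*n^3 - 7*I*n^3 - 4*n^2 - 35*I*n^2 - 20*n - 12*I*n - 60*I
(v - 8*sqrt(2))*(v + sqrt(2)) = v^2 - 7*sqrt(2)*v - 16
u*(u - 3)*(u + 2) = u^3 - u^2 - 6*u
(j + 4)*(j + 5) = j^2 + 9*j + 20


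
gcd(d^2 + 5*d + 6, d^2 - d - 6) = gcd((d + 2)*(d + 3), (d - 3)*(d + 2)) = d + 2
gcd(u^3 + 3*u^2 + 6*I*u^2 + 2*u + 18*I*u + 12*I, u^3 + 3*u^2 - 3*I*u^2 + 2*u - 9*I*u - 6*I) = u^2 + 3*u + 2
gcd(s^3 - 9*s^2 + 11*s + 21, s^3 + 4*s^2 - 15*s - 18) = s^2 - 2*s - 3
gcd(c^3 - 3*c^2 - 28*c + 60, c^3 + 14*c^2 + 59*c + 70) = c + 5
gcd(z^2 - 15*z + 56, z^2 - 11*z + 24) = z - 8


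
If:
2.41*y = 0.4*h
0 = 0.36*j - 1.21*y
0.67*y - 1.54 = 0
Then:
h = 13.85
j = 7.73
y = 2.30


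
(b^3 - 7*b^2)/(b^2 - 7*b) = b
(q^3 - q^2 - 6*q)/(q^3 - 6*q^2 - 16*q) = (q - 3)/(q - 8)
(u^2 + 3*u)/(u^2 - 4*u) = (u + 3)/(u - 4)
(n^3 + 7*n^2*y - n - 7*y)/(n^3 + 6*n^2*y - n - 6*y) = (n + 7*y)/(n + 6*y)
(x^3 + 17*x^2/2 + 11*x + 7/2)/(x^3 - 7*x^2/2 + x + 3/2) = (x^2 + 8*x + 7)/(x^2 - 4*x + 3)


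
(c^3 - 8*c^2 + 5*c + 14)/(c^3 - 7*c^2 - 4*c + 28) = (c + 1)/(c + 2)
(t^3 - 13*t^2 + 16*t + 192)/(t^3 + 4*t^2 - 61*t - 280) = (t^2 - 5*t - 24)/(t^2 + 12*t + 35)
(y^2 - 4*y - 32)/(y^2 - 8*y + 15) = (y^2 - 4*y - 32)/(y^2 - 8*y + 15)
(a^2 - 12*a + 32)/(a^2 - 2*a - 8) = (a - 8)/(a + 2)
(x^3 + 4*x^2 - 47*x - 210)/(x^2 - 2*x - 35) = x + 6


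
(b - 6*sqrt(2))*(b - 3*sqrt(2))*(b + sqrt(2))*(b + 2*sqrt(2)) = b^4 - 6*sqrt(2)*b^3 - 14*b^2 + 72*sqrt(2)*b + 144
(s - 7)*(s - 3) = s^2 - 10*s + 21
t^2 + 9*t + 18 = (t + 3)*(t + 6)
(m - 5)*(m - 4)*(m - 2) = m^3 - 11*m^2 + 38*m - 40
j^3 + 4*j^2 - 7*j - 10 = (j - 2)*(j + 1)*(j + 5)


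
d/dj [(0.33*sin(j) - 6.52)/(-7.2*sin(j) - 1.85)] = -47.5545*cos(j)/(7.2*sin(j) + 1.85)^2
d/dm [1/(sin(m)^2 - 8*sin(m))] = 2*(4 - sin(m))*cos(m)/((sin(m) - 8)^2*sin(m)^2)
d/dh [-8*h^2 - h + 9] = -16*h - 1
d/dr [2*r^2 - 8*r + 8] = 4*r - 8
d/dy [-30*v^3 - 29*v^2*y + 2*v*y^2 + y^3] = -29*v^2 + 4*v*y + 3*y^2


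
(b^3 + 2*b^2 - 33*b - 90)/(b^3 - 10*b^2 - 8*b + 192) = (b^2 + 8*b + 15)/(b^2 - 4*b - 32)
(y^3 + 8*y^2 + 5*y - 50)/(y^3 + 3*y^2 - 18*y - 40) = (y^2 + 3*y - 10)/(y^2 - 2*y - 8)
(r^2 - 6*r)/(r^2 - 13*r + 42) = r/(r - 7)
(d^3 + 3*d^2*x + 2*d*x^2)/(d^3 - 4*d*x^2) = (-d - x)/(-d + 2*x)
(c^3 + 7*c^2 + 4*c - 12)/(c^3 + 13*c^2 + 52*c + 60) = (c - 1)/(c + 5)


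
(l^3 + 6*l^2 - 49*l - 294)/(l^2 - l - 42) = l + 7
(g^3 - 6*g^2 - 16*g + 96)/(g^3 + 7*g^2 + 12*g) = (g^2 - 10*g + 24)/(g*(g + 3))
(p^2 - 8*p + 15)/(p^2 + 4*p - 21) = (p - 5)/(p + 7)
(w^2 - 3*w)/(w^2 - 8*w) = (w - 3)/(w - 8)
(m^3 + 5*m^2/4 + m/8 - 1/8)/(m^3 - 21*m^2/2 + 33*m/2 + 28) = (8*m^2 + 2*m - 1)/(4*(2*m^2 - 23*m + 56))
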